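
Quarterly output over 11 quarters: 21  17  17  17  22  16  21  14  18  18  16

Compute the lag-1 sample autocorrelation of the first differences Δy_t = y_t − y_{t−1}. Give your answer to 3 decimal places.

First differences Δy: -4, 0, 0, 5, -6, 5, -7, 4, 0, -2
Mean of differences = -0.5000
Numerator Σ(Δy_t−Δȳ)(Δy_{t+1}−Δȳ) = -122.7500
Denominator Σ(Δy_t−Δȳ)² = 168.5000
r_1(Δy) = -122.7500 / 168.5000 = -0.728

-0.728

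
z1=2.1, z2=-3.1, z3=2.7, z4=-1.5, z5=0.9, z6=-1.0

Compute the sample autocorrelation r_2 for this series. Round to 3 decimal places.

Mean z̄ = (2.1 − 3.1 + 2.7 − 1.5 + 0.9 − 1.0)/6 = 0.0167
Numerator Σ_{t=1}^{4}(z_t−z̄)(z_{t+2}−z̄) = 14.2294
Denominator Σ(z_t−z̄)² = 25.3683
r_2 = 14.2294 / 25.3683 = 0.561

0.561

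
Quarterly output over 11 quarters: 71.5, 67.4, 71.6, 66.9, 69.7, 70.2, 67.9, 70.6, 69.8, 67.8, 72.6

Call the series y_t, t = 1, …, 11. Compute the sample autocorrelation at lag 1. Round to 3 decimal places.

-0.615

Mean ȳ = (71.5 + 67.4 + 71.6 + 66.9 + 69.7 + 70.2 + 67.9 + 70.6 + 69.8 + 67.8 + 72.6)/11 = 69.6364
Numerator Σ_{t=1}^{10}(y_t−ȳ)(y_{t+1}−ȳ) = -22.3077
Denominator Σ(y_t−ȳ)² = 36.2655
r_1 = -22.3077 / 36.2655 = -0.615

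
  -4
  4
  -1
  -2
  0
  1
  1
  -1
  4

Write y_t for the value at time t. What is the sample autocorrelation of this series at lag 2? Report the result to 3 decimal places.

Mean ȳ = (-4 + 4 − 1 − 2 + 0 + 1 + 1 − 1 + 4)/9 = 0.2222
Numerator Σ_{t=1}^{7}(y_t−ȳ)(y_{t+2}−ȳ) = -2.8765
Denominator Σ(y_t−ȳ)² = 55.5556
r_2 = -2.8765 / 55.5556 = -0.052

-0.052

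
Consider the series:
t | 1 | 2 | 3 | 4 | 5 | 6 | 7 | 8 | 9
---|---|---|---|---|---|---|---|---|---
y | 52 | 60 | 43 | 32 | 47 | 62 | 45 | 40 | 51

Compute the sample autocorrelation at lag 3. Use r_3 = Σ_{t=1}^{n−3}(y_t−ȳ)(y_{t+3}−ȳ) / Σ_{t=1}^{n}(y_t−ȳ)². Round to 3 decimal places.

Mean ȳ = (52 + 60 + 43 + 32 + 47 + 62 + 45 + 40 + 51)/9 = 48.0000
Σ(y_t−ȳ)(y_{t+3}−ȳ) = (-64.0000) + (-12.0000) + (-70.0000) + (48.0000) + (8.0000) + (42.0000) = -48.0000
Denominator Σ(y_t−ȳ)² = 720.0000
r_3 = -48.0000 / 720.0000 = -0.067

-0.067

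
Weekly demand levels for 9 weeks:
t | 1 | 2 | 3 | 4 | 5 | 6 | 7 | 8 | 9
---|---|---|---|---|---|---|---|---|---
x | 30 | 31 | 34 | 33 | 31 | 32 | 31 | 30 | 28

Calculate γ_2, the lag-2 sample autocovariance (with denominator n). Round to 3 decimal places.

-0.299

Mean x̄ = (30 + 31 + 34 + 33 + 31 + 32 + 31 + 30 + 28)/9 = 31.1111
Σ_{t=1}^{7}(x_t−x̄)(x_{t+2}−x̄) = -2.6914
γ_2 = -2.6914 / 9 = -0.299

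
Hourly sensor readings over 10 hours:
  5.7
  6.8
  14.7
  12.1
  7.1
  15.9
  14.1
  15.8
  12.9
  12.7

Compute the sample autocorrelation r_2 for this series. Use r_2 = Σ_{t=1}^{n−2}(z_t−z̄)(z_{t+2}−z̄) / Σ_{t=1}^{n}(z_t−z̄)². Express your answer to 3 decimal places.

Mean z̄ = (5.7 + 6.8 + 14.7 + 12.1 + 7.1 + 15.9 + 14.1 + 15.8 + 12.9 + 12.7)/10 = 11.7800
Numerator Σ_{t=1}^{8}(z_t−z̄)(z_{t+2}−z̄) = -19.6928
Denominator Σ(z_t−z̄)² = 132.9160
r_2 = -19.6928 / 132.9160 = -0.148

-0.148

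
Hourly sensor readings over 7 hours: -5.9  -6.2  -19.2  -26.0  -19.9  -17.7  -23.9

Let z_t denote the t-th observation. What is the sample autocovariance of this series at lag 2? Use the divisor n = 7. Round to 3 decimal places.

Mean z̄ = (-5.9 − 6.2 − 19.2 − 26.0 − 19.9 − 17.7 − 23.9)/7 = -16.9714
Σ_{t=1}^{5}(z_t−z̄)(z_{t+2}−z̄) = -88.5288
γ_2 = -88.5288 / 7 = -12.647

-12.647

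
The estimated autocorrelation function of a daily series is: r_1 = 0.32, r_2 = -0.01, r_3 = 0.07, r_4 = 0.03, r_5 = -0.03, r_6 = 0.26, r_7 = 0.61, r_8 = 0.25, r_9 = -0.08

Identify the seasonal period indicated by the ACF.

The largest autocorrelation is r_7 = 0.61; the remaining lags stay at or below 0.32.
The dominant spike at lag 7 indicates a seasonal period of 7.

7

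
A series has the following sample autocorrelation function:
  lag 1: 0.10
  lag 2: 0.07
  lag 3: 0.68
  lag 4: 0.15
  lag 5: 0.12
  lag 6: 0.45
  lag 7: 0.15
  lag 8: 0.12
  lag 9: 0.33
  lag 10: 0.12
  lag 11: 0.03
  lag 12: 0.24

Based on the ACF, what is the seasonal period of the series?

3

The largest autocorrelation is r_3 = 0.68, with weaker echoes at lags 6 (0.45), 9 (0.33) and 12 (0.24); the remaining lags stay at or below 0.15.
The dominant spike at lag 3 indicates a seasonal period of 3.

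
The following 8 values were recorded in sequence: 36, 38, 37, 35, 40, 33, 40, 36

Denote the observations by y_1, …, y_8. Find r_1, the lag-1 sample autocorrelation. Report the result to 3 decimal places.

Mean ȳ = (36 + 38 + 37 + 35 + 40 + 33 + 40 + 36)/8 = 36.8750
Numerator Σ_{t=1}^{7}(y_t−ȳ)(y_{t+1}−ȳ) = -33.8906
Denominator Σ(y_t−ȳ)² = 40.8750
r_1 = -33.8906 / 40.8750 = -0.829

-0.829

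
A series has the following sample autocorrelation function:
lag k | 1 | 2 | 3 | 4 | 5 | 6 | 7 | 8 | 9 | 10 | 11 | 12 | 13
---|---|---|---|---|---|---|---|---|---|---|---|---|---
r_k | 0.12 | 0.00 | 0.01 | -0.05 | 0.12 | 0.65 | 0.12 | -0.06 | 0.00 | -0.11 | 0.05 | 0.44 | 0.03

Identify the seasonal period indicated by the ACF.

The largest autocorrelation is r_6 = 0.65, with a weaker echo at lag 12 (0.44); the remaining lags stay at or below 0.12.
The dominant spike at lag 6 indicates a seasonal period of 6.

6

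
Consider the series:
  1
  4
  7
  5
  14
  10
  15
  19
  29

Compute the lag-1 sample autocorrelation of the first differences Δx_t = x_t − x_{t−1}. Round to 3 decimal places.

First differences Δx: 3, 3, -2, 9, -4, 5, 4, 10
Mean of differences = 3.5000
Numerator Σ(Δx_t−Δx̄)(Δx_{t+1}−Δx̄) = -75.7500
Denominator Σ(Δx_t−Δx̄)² = 162.0000
r_1(Δx) = -75.7500 / 162.0000 = -0.468

-0.468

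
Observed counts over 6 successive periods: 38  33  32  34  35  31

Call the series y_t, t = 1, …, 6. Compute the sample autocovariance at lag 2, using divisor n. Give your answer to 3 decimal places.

Mean ȳ = (38 + 33 + 32 + 34 + 35 + 31)/6 = 33.8333
Σ_{t=1}^{4}(y_t−ȳ)(y_{t+2}−ȳ) = -10.3889
γ_2 = -10.3889 / 6 = -1.731

-1.731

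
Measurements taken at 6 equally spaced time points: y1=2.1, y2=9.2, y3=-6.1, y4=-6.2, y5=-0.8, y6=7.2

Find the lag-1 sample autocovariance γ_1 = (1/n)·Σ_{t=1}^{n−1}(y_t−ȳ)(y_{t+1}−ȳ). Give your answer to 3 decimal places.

Mean ȳ = (2.1 + 9.2 − 6.1 − 6.2 − 0.8 + 7.2)/6 = 0.9000
Deviations: 1.2000, 8.3000, -7.0000, -7.1000, -1.7000, 6.3000
Σ_{t=1}^{5}(y_t−ȳ)(y_{t+1}−ȳ) = 2.9200
γ_1 = 2.9200 / 6 = 0.487

0.487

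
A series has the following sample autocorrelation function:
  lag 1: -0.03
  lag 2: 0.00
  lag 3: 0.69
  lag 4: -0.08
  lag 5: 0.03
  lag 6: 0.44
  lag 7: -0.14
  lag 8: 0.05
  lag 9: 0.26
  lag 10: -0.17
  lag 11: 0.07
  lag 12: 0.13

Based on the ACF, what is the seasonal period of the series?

The largest autocorrelation is r_3 = 0.69, with weaker echoes at lags 6 (0.44) and 9 (0.26); the remaining lags stay at or below 0.13.
The dominant spike at lag 3 indicates a seasonal period of 3.

3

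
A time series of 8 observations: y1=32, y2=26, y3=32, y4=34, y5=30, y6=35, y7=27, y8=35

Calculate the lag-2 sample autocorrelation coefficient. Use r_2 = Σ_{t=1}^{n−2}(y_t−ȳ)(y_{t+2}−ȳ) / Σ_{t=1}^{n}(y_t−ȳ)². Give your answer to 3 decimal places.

0.168

Mean ȳ = (32 + 26 + 32 + 34 + 30 + 35 + 27 + 35)/8 = 31.3750
Deviations from mean: 0.6250, -5.3750, 0.6250, 2.6250, -1.3750, 3.6250, -4.3750, 3.6250
Numerator Σ_{t=1}^{6}(y_t−ȳ)(y_{t+2}−ȳ) = 14.0938
Denominator Σ(y_t−ȳ)² = 83.8750
r_2 = 14.0938 / 83.8750 = 0.168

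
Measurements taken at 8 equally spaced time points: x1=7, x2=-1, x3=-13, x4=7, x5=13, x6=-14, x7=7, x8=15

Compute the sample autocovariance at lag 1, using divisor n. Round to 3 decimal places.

Mean x̄ = (7 − 1 − 13 + 7 + 13 − 14 + 7 + 15)/8 = 2.6250
Σ_{t=1}^{7}(x_t−x̄)(x_{t+1}−x̄) = -173.2656
γ_1 = -173.2656 / 8 = -21.658

-21.658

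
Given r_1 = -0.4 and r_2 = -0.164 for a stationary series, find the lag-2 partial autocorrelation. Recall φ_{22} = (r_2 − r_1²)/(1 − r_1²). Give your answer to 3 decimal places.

-0.386

φ_{22} = (r_2 − r_1²) / (1 − r_1²)
r_1² = (-0.4)² = 0.16
Numerator = -0.164 − 0.1600 = -0.3240; denominator = 1 − 0.1600 = 0.8400
φ_{22} = -0.3240 / 0.8400 = -0.386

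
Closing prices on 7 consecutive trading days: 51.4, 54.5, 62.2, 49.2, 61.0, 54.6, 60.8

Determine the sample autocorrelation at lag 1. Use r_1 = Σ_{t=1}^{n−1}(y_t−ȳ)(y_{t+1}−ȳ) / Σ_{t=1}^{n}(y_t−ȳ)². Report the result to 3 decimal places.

Mean ȳ = (51.4 + 54.5 + 62.2 + 49.2 + 61.0 + 54.6 + 60.8)/7 = 56.2429
Deviations from mean: -4.8429, -1.7429, 5.9571, -7.0429, 4.7571, -1.6429, 4.5571
Σ(y_t−ȳ)(y_{t+1}−ȳ) = (8.4404) + (-10.3824) + (-41.9553) + (-33.5039) + (-7.8153) + (-7.4867) = -92.7033
Denominator Σ(y_t−ȳ)² = 157.6771
r_1 = -92.7033 / 157.6771 = -0.588

-0.588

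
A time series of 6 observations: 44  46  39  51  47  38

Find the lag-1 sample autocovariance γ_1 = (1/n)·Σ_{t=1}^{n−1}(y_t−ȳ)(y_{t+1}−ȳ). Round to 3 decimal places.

Mean ȳ = (44 + 46 + 39 + 51 + 47 + 38)/6 = 44.1667
Deviations: -0.1667, 1.8333, -5.1667, 6.8333, 2.8333, -6.1667
Σ_{t=1}^{5}(y_t−ȳ)(y_{t+1}−ȳ) = -43.1944
γ_1 = -43.1944 / 6 = -7.199

-7.199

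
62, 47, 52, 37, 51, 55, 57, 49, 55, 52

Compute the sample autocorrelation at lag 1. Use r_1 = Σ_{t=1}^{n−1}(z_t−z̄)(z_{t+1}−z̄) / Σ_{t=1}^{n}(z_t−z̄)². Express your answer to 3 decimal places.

Mean z̄ = (62 + 47 + 52 + 37 + 51 + 55 + 57 + 49 + 55 + 52)/10 = 51.7000
Numerator Σ_{t=1}^{9}(z_t−z̄)(z_{t+1}−z̄) = -50.9900
Denominator Σ(z_t−z̄)² = 402.1000
r_1 = -50.9900 / 402.1000 = -0.127

-0.127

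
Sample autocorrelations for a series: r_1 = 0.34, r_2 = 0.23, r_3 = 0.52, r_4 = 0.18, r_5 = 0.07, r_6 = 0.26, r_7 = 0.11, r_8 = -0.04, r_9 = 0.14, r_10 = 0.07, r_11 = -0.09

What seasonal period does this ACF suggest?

3

The largest autocorrelation is r_3 = 0.52; the remaining lags stay at or below 0.34. The elevated value at lag 1 (0.34), dropping to 0.23 at lag 2, reflects decaying short-term dependence rather than seasonality.
The dominant spike at lag 3 indicates a seasonal period of 3.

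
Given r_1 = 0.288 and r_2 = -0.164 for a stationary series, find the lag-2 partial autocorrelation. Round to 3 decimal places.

φ_{22} = (r_2 − r_1²) / (1 − r_1²)
r_1² = (0.288)² = 0.082944
Numerator = -0.164 − 0.0829 = -0.2469; denominator = 1 − 0.0829 = 0.9171
φ_{22} = -0.2469 / 0.9171 = -0.269

-0.269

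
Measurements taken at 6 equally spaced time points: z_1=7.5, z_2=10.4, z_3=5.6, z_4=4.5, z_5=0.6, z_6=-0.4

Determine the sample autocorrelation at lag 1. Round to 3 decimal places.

Mean z̄ = (7.5 + 10.4 + 5.6 + 4.5 + 0.6 − 0.4)/6 = 4.7000
Deviations from mean: 2.8000, 5.7000, 0.9000, -0.2000, -4.1000, -5.1000
Numerator Σ_{t=1}^{5}(z_t−z̄)(z_{t+1}−z̄) = 42.6400
Denominator Σ(z_t−z̄)² = 84.0000
r_1 = 42.6400 / 84.0000 = 0.508

0.508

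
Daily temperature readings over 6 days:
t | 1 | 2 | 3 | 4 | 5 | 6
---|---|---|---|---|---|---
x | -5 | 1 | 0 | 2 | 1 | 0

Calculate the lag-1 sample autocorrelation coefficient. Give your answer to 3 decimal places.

-0.077

Mean x̄ = (-5 + 1 + 0 + 2 + 1 + 0)/6 = -0.1667
Deviations from mean: -4.8333, 1.1667, 0.1667, 2.1667, 1.1667, 0.1667
Σ(x_t−x̄)(x_{t+1}−x̄) = (-5.6389) + (0.1944) + (0.3611) + (2.5278) + (0.1944) = -2.3611
Denominator Σ(x_t−x̄)² = 30.8333
r_1 = -2.3611 / 30.8333 = -0.077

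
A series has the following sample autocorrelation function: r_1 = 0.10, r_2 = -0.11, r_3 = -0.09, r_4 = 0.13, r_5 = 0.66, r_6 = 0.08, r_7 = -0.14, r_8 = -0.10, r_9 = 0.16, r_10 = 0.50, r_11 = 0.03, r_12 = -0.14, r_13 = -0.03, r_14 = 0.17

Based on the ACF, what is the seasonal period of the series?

5

The largest autocorrelation is r_5 = 0.66, with a weaker echo at lag 10 (0.50); the remaining lags stay at or below 0.17.
The dominant spike at lag 5 indicates a seasonal period of 5.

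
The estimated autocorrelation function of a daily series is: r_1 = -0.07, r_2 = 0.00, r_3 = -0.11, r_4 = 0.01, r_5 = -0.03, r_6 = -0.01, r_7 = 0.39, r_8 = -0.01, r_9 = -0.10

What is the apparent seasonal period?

The largest autocorrelation is r_7 = 0.39; the remaining lags stay at or below 0.01.
The dominant spike at lag 7 indicates a seasonal period of 7.

7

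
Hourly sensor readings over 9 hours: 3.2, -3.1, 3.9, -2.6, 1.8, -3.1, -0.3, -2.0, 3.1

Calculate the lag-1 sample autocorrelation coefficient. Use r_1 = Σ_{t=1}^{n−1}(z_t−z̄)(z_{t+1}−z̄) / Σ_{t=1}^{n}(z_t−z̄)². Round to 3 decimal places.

-0.682

Mean z̄ = (3.2 − 3.1 + 3.9 − 2.6 + 1.8 − 3.1 − 0.3 − 2.0 + 3.1)/9 = 0.1000
Numerator Σ_{t=1}^{8}(z_t−z̄)(z_{t+1}−z̄) = -46.5500
Denominator Σ(z_t−z̄)² = 68.2800
r_1 = -46.5500 / 68.2800 = -0.682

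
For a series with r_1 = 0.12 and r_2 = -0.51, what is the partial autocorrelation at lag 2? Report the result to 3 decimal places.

φ_{22} = (r_2 − r_1²) / (1 − r_1²)
r_1² = (0.12)² = 0.0144
Numerator = -0.51 − 0.0144 = -0.5244; denominator = 1 − 0.0144 = 0.9856
φ_{22} = -0.5244 / 0.9856 = -0.532

-0.532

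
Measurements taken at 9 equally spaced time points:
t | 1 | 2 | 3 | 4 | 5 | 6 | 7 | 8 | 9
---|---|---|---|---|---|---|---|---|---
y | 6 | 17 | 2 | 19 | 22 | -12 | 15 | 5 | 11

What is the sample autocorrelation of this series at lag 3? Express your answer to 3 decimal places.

Mean ȳ = (6 + 17 + 2 + 19 + 22 − 12 + 15 + 5 + 11)/9 = 9.4444
Σ(y_t−ȳ)(y_{t+3}−ȳ) = (-32.9136) + (94.8642) + (159.6420) + (53.0864) + (-55.8025) + (-33.3580) = 185.5185
Denominator Σ(y_t−ȳ)² = 886.2222
r_3 = 185.5185 / 886.2222 = 0.209

0.209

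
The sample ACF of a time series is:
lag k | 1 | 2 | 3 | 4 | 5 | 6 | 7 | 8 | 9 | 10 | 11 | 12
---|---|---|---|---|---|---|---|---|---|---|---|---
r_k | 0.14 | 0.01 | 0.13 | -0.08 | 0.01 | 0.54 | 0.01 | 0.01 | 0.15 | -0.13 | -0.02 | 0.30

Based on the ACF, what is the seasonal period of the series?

6

The largest autocorrelation is r_6 = 0.54, with a weaker echo at lag 12 (0.30); the remaining lags stay at or below 0.15.
The dominant spike at lag 6 indicates a seasonal period of 6.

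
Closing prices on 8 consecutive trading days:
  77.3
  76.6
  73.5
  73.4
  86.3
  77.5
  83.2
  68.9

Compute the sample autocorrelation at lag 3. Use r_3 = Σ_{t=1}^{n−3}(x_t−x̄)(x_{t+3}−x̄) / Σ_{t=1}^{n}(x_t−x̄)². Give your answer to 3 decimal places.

-0.484

Mean x̄ = (77.3 + 76.6 + 73.5 + 73.4 + 86.3 + 77.5 + 83.2 + 68.9)/8 = 77.0875
Numerator Σ_{t=1}^{5}(x_t−x̄)(x_{t+3}−x̄) = -104.7217
Denominator Σ(x_t−x̄)² = 216.1888
r_3 = -104.7217 / 216.1888 = -0.484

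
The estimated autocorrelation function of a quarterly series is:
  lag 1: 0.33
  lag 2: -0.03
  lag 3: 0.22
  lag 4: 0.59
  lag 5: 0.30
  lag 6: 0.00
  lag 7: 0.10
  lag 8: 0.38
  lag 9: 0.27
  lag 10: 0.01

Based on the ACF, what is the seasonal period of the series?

The largest autocorrelation is r_4 = 0.59, with a weaker echo at lag 8 (0.38); the remaining lags stay at or below 0.33.
The dominant spike at lag 4 indicates a seasonal period of 4.

4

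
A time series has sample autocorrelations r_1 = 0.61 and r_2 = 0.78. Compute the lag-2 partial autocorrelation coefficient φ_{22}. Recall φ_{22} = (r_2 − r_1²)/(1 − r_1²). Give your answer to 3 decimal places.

0.650

φ_{22} = (r_2 − r_1²) / (1 − r_1²)
r_1² = (0.61)² = 0.3721
Numerator = 0.78 − 0.3721 = 0.4079; denominator = 1 − 0.3721 = 0.6279
φ_{22} = 0.4079 / 0.6279 = 0.650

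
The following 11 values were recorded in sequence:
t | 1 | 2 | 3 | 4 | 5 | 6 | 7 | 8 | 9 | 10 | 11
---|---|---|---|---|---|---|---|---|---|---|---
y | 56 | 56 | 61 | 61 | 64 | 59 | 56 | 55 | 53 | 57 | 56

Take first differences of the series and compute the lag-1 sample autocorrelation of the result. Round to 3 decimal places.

First differences Δy: 0, 5, 0, 3, -5, -3, -1, -2, 4, -1
Mean of differences = 0.0000
Numerator Σ(Δy_t−Δȳ)(Δy_{t+1}−Δȳ) = -7.0000
Denominator Σ(Δy_t−Δȳ)² = 90.0000
r_1(Δy) = -7.0000 / 90.0000 = -0.078

-0.078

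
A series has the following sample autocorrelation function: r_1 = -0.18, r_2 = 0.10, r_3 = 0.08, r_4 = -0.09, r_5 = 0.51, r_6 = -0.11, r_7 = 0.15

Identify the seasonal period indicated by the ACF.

The largest autocorrelation is r_5 = 0.51; the remaining lags stay at or below 0.15.
The dominant spike at lag 5 indicates a seasonal period of 5.

5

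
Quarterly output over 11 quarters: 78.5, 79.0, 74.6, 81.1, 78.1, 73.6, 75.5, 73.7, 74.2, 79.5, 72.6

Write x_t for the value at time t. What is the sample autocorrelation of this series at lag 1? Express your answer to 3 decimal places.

Mean x̄ = (78.5 + 79.0 + 74.6 + 81.1 + 78.1 + 73.6 + 75.5 + 73.7 + 74.2 + 79.5 + 72.6)/11 = 76.4000
Numerator Σ_{t=1}^{10}(x_t−x̄)(x_{t+1}−x̄) = -12.1600
Denominator Σ(x_t−x̄)² = 84.2200
r_1 = -12.1600 / 84.2200 = -0.144

-0.144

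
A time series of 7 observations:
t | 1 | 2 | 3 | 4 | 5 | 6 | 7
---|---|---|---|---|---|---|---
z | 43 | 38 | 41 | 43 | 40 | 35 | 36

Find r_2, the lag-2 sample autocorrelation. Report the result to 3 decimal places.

-0.265

Mean z̄ = (43 + 38 + 41 + 43 + 40 + 35 + 36)/7 = 39.4286
Deviations from mean: 3.5714, -1.4286, 1.5714, 3.5714, 0.5714, -4.4286, -3.4286
Numerator Σ_{t=1}^{5}(z_t−z̄)(z_{t+2}−z̄) = -16.3673
Denominator Σ(z_t−z̄)² = 61.7143
r_2 = -16.3673 / 61.7143 = -0.265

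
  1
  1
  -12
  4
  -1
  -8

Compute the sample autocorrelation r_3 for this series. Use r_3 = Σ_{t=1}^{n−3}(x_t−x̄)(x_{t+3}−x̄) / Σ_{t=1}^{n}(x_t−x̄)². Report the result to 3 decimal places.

0.423

Mean x̄ = (1 + 1 − 12 + 4 − 1 − 8)/6 = -2.5000
Deviations from mean: 3.5000, 3.5000, -9.5000, 6.5000, 1.5000, -5.5000
Numerator Σ_{t=1}^{3}(x_t−x̄)(x_{t+3}−x̄) = 80.2500
Denominator Σ(x_t−x̄)² = 189.5000
r_3 = 80.2500 / 189.5000 = 0.423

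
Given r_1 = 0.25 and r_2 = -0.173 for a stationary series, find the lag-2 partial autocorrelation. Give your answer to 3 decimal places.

φ_{22} = (r_2 − r_1²) / (1 − r_1²)
r_1² = (0.25)² = 0.0625
Numerator = -0.173 − 0.0625 = -0.2355; denominator = 1 − 0.0625 = 0.9375
φ_{22} = -0.2355 / 0.9375 = -0.251

-0.251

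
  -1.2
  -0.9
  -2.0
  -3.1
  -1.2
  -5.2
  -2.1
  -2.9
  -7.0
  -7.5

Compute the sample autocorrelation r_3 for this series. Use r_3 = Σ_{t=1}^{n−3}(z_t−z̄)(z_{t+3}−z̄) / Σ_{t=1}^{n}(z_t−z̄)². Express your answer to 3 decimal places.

0.115

Mean z̄ = (-1.2 − 0.9 − 2.0 − 3.1 − 1.2 − 5.2 − 2.1 − 2.9 − 7.0 − 7.5)/10 = -3.3100
Σ(z_t−z̄)(z_{t+3}−z̄) = (0.4431) + (5.0851) + (-2.4759) + (0.2541) + (0.8651) + (6.9741) + (-5.0699) = 6.0757
Denominator Σ(z_t−z̄)² = 52.8490
r_3 = 6.0757 / 52.8490 = 0.115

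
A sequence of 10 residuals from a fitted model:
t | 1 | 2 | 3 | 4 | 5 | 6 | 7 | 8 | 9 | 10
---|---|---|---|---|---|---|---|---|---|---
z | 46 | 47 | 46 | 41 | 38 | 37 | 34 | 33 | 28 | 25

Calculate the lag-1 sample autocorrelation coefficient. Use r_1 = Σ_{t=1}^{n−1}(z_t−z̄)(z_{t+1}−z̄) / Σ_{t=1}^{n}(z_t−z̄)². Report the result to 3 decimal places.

0.706

Mean z̄ = (46 + 47 + 46 + 41 + 38 + 37 + 34 + 33 + 28 + 25)/10 = 37.5000
Numerator Σ_{t=1}^{9}(z_t−z̄)(z_{t+1}−z̄) = 371.7500
Denominator Σ(z_t−z̄)² = 526.5000
r_1 = 371.7500 / 526.5000 = 0.706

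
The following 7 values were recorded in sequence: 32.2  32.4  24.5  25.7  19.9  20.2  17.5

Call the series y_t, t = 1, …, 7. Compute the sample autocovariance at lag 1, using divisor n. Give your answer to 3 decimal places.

Mean ȳ = (32.2 + 32.4 + 24.5 + 25.7 + 19.9 + 20.2 + 17.5)/7 = 24.6286
Deviations: 7.5714, 7.7714, -0.1286, 1.0714, -4.7286, -4.4286, -7.1286
Σ_{t=1}^{6}(y_t−ȳ)(y_{t+1}−ȳ) = 105.1478
γ_1 = 105.1478 / 7 = 15.021

15.021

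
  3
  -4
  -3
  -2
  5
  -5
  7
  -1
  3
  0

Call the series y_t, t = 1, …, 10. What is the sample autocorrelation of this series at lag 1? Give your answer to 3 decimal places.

-0.507

Mean ȳ = (3 − 4 − 3 − 2 + 5 − 5 + 7 − 1 + 3 + 0)/10 = 0.3000
Numerator Σ_{t=1}^{9}(y_t−ȳ)(y_{t+1}−ȳ) = -74.0900
Denominator Σ(y_t−ȳ)² = 146.1000
r_1 = -74.0900 / 146.1000 = -0.507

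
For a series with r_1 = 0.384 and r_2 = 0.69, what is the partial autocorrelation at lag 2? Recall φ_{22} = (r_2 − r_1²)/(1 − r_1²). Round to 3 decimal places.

φ_{22} = (r_2 − r_1²) / (1 − r_1²)
r_1² = (0.384)² = 0.147456
Numerator = 0.69 − 0.1475 = 0.5425; denominator = 1 − 0.1475 = 0.8525
φ_{22} = 0.5425 / 0.8525 = 0.636

0.636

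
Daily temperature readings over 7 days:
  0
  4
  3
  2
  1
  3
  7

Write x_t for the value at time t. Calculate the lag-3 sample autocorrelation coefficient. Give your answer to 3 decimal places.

-0.104

Mean x̄ = (0 + 4 + 3 + 2 + 1 + 3 + 7)/7 = 2.8571
Deviations from mean: -2.8571, 1.1429, 0.1429, -0.8571, -1.8571, 0.1429, 4.1429
Σ(x_t−x̄)(x_{t+3}−x̄) = (2.4490) + (-2.1224) + (0.0204) + (-3.5510) = -3.2041
Denominator Σ(x_t−x̄)² = 30.8571
r_3 = -3.2041 / 30.8571 = -0.104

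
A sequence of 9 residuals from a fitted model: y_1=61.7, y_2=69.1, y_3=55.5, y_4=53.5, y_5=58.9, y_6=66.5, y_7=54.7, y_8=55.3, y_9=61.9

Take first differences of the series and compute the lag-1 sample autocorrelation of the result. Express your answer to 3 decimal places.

First differences Δy: 7.4, -13.6, -2.0, 5.4, 7.6, -11.8, 0.6, 6.6
Mean of differences = 0.0250
Numerator Σ(Δy_t−Δȳ)(Δy_{t+1}−Δȳ) = -135.6556
Denominator Σ(Δy_t−Δȳ)² = 513.7950
r_1(Δy) = -135.6556 / 513.7950 = -0.264

-0.264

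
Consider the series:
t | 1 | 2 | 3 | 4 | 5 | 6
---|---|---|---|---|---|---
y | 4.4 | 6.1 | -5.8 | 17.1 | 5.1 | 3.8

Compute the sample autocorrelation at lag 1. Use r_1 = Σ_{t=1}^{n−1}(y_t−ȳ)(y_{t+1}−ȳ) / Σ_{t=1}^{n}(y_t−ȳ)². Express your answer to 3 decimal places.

-0.535

Mean ȳ = (4.4 + 6.1 − 5.8 + 17.1 + 5.1 + 3.8)/6 = 5.1167
Σ(y_t−ȳ)(y_{t+1}−ȳ) = (-0.7047) + (-10.7347) + (-130.8181) + (-0.1997) + (0.0219) = -142.4353
Denominator Σ(y_t−ȳ)² = 265.9883
r_1 = -142.4353 / 265.9883 = -0.535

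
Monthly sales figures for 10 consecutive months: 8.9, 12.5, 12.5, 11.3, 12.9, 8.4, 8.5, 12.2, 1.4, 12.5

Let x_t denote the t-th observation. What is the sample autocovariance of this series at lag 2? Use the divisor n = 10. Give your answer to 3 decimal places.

1.554

Mean x̄ = (8.9 + 12.5 + 12.5 + 11.3 + 12.9 + 8.4 + 8.5 + 12.2 + 1.4 + 12.5)/10 = 10.1100
Σ_{t=1}^{8}(x_t−x̄)(x_{t+2}−x̄) = 15.5378
γ_2 = 15.5378 / 10 = 1.554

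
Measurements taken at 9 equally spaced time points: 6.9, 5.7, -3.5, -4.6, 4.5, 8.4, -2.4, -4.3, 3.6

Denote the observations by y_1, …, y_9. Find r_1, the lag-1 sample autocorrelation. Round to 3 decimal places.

0.085

Mean ȳ = (6.9 + 5.7 − 3.5 − 4.6 + 4.5 + 8.4 − 2.4 − 4.3 + 3.6)/9 = 1.5889
Numerator Σ_{t=1}^{8}(y_t−ȳ)(y_{t+1}−ȳ) = 18.6977
Denominator Σ(y_t−ȳ)² = 218.8089
r_1 = 18.6977 / 218.8089 = 0.085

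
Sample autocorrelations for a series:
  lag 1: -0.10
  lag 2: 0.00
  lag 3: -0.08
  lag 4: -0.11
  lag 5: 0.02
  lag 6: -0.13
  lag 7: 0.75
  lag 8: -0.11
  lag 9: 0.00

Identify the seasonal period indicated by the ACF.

7

The largest autocorrelation is r_7 = 0.75; the remaining lags stay at or below 0.02.
The dominant spike at lag 7 indicates a seasonal period of 7.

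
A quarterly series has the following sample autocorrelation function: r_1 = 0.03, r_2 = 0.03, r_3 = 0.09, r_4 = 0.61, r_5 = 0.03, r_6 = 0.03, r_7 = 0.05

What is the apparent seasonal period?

4

The largest autocorrelation is r_4 = 0.61; the remaining lags stay at or below 0.09.
The dominant spike at lag 4 indicates a seasonal period of 4.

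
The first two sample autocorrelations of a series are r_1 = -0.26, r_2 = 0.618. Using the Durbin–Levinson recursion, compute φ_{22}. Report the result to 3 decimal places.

0.590

φ_{22} = (r_2 − r_1²) / (1 − r_1²)
r_1² = (-0.26)² = 0.0676
Numerator = 0.618 − 0.0676 = 0.5504; denominator = 1 − 0.0676 = 0.9324
φ_{22} = 0.5504 / 0.9324 = 0.590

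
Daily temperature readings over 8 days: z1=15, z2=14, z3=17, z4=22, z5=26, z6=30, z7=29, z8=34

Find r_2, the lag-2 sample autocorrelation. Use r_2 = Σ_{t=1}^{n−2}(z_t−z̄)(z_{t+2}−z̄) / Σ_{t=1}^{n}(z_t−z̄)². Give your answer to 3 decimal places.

0.317

Mean z̄ = (15 + 14 + 17 + 22 + 26 + 30 + 29 + 34)/8 = 23.3750
Σ(z_t−z̄)(z_{t+2}−z̄) = (53.3906) + (12.8906) + (-16.7344) + (-9.1094) + (14.7656) + (70.3906) = 125.5938
Denominator Σ(z_t−z̄)² = 395.8750
r_2 = 125.5938 / 395.8750 = 0.317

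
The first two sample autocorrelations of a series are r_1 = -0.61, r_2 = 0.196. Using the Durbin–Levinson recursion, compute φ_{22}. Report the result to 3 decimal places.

φ_{22} = (r_2 − r_1²) / (1 − r_1²)
r_1² = (-0.61)² = 0.3721
Numerator = 0.196 − 0.3721 = -0.1761; denominator = 1 − 0.3721 = 0.6279
φ_{22} = -0.1761 / 0.6279 = -0.280

-0.280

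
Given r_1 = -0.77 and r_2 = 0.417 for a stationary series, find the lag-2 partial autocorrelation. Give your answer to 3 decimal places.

φ_{22} = (r_2 − r_1²) / (1 − r_1²)
r_1² = (-0.77)² = 0.5929
Numerator = 0.417 − 0.5929 = -0.1759; denominator = 1 − 0.5929 = 0.4071
φ_{22} = -0.1759 / 0.4071 = -0.432

-0.432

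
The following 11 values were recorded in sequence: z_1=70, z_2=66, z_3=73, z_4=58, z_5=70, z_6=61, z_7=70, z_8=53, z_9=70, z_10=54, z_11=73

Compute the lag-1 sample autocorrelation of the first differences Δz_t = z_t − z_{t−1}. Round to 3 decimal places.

First differences Δz: -4, 7, -15, 12, -9, 9, -17, 17, -16, 19
Mean of differences = 0.3000
Numerator Σ(Δz_t−Δz̄)(Δz_{t+1}−Δz̄) = -1516.4900
Denominator Σ(Δz_t−Δz̄)² = 1790.1000
r_1(Δz) = -1516.4900 / 1790.1000 = -0.847

-0.847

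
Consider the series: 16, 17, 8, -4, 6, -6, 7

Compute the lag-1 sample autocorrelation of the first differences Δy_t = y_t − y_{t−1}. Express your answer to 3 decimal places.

First differences Δy: 1, -9, -12, 10, -12, 13
Mean of differences = -1.5000
Numerator Σ(Δy_t−Δȳ)(Δy_{t+1}−Δȳ) = -333.7500
Denominator Σ(Δy_t−Δȳ)² = 625.5000
r_1(Δy) = -333.7500 / 625.5000 = -0.534

-0.534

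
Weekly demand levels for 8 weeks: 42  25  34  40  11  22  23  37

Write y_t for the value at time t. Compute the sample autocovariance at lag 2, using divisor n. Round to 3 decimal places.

Mean ȳ = (42 + 25 + 34 + 40 + 11 + 22 + 23 + 37)/8 = 29.2500
Σ_{t=1}^{6}(y_t−ȳ)(y_{t+2}−ȳ) = -91.8750
γ_2 = -91.8750 / 8 = -11.484

-11.484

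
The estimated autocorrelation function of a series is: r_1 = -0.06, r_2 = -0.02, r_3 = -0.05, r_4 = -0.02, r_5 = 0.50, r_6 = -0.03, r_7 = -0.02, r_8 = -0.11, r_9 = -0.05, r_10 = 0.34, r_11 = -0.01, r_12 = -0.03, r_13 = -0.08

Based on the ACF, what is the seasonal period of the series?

5

The largest autocorrelation is r_5 = 0.50, with a weaker echo at lag 10 (0.34); the remaining lags stay at or below -0.01.
The dominant spike at lag 5 indicates a seasonal period of 5.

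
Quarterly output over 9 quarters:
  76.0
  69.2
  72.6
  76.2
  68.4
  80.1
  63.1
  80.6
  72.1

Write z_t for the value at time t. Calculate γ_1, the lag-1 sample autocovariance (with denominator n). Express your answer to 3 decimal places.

-23.424

Mean z̄ = (76.0 + 69.2 + 72.6 + 76.2 + 68.4 + 80.1 + 63.1 + 80.6 + 72.1)/9 = 73.1444
Σ_{t=1}^{8}(z_t−z̄)(z_{t+1}−z̄) = -210.8153
γ_1 = -210.8153 / 9 = -23.424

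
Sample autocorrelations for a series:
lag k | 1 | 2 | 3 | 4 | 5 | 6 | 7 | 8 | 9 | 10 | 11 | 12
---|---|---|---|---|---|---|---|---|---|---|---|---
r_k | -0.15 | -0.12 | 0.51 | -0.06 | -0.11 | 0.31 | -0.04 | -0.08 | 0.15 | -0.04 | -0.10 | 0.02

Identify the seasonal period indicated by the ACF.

3

The largest autocorrelation is r_3 = 0.51, with weaker echoes at lags 6 (0.31) and 9 (0.15); the remaining lags stay at or below 0.02.
The dominant spike at lag 3 indicates a seasonal period of 3.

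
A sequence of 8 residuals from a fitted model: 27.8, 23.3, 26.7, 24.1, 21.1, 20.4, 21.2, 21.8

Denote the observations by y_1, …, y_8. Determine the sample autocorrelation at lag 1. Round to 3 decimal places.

Mean ȳ = (27.8 + 23.3 + 26.7 + 24.1 + 21.1 + 20.4 + 21.2 + 21.8)/8 = 23.3000
Deviations from mean: 4.5000, 0.0000, 3.4000, 0.8000, -2.2000, -2.9000, -2.1000, -1.5000
Σ(y_t−ȳ)(y_{t+1}−ȳ) = (0.0000) + (0.0000) + (2.7200) + (-1.7600) + (6.3800) + (6.0900) + (3.1500) = 16.5800
Denominator Σ(y_t−ȳ)² = 52.3600
r_1 = 16.5800 / 52.3600 = 0.317

0.317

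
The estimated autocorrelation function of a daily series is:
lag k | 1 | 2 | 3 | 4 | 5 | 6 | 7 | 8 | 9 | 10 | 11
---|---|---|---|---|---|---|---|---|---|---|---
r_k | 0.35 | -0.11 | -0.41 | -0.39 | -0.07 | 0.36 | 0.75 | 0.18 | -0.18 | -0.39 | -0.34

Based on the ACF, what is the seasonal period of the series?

7

The largest autocorrelation is r_7 = 0.75; the remaining lags stay at or below 0.36.
The dominant spike at lag 7 indicates a seasonal period of 7.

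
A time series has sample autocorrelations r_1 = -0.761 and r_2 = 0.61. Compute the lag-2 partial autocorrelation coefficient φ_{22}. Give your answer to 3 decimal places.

0.073

φ_{22} = (r_2 − r_1²) / (1 − r_1²)
r_1² = (-0.761)² = 0.579121
Numerator = 0.61 − 0.5791 = 0.0309; denominator = 1 − 0.5791 = 0.4209
φ_{22} = 0.0309 / 0.4209 = 0.073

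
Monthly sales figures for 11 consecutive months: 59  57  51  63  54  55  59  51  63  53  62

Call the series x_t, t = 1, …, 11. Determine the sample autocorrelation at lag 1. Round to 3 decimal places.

-0.699

Mean x̄ = (59 + 57 + 51 + 63 + 54 + 55 + 59 + 51 + 63 + 53 + 62)/11 = 57.0000
Numerator Σ_{t=1}^{10}(x_t−x̄)(x_{t+1}−x̄) = -144.0000
Denominator Σ(x_t−x̄)² = 206.0000
r_1 = -144.0000 / 206.0000 = -0.699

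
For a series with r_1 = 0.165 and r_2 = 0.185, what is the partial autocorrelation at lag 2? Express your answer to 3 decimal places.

φ_{22} = (r_2 − r_1²) / (1 − r_1²)
r_1² = (0.165)² = 0.027225
Numerator = 0.185 − 0.0272 = 0.1578; denominator = 1 − 0.0272 = 0.9728
φ_{22} = 0.1578 / 0.9728 = 0.162

0.162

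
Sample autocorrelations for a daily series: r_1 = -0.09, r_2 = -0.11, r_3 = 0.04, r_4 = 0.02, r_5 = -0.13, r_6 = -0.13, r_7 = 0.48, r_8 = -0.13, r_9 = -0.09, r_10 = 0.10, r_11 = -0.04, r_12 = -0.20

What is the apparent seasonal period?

7

The largest autocorrelation is r_7 = 0.48; the remaining lags stay at or below 0.10.
The dominant spike at lag 7 indicates a seasonal period of 7.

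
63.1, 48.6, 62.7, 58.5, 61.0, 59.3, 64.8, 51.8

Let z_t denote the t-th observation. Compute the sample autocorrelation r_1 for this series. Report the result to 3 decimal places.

Mean z̄ = (63.1 + 48.6 + 62.7 + 58.5 + 61.0 + 59.3 + 64.8 + 51.8)/8 = 58.7250
Numerator Σ_{t=1}^{7}(z_t−z̄)(z_{t+1}−z̄) = -123.2181
Denominator Σ(z_t−z̄)² = 227.8750
r_1 = -123.2181 / 227.8750 = -0.541

-0.541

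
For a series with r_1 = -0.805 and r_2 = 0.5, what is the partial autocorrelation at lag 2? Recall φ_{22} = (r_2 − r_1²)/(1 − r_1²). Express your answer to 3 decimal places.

φ_{22} = (r_2 − r_1²) / (1 − r_1²)
r_1² = (-0.805)² = 0.648025
Numerator = 0.5 − 0.6480 = -0.1480; denominator = 1 − 0.6480 = 0.3520
φ_{22} = -0.1480 / 0.3520 = -0.421

-0.421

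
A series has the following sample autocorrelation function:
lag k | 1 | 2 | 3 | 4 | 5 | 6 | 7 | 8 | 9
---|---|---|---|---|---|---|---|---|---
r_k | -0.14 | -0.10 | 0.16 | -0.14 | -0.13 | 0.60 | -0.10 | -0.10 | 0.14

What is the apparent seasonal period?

The largest autocorrelation is r_6 = 0.60; the remaining lags stay at or below 0.16.
The dominant spike at lag 6 indicates a seasonal period of 6.

6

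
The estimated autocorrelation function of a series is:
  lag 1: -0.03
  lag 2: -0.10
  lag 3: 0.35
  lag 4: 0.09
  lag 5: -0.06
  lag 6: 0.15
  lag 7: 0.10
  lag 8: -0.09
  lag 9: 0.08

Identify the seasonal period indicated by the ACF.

The largest autocorrelation is r_3 = 0.35, with a weaker echo at lag 6 (0.15); the remaining lags stay at or below 0.10.
The dominant spike at lag 3 indicates a seasonal period of 3.

3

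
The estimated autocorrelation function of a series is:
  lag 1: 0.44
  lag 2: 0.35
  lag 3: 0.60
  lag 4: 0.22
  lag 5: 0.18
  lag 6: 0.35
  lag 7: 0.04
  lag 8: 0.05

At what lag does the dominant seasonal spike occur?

The largest autocorrelation is r_3 = 0.60; the remaining lags stay at or below 0.44. The elevated value at lag 1 (0.44), dropping to 0.35 at lag 2, reflects decaying short-term dependence rather than seasonality.
The dominant spike at lag 3 indicates a seasonal period of 3.

3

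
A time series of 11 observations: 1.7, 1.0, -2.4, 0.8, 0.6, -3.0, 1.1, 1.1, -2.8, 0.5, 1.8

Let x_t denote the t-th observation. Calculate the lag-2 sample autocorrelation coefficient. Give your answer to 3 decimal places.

Mean x̄ = (1.7 + 1.0 − 2.4 + 0.8 + 0.6 − 3.0 + 1.1 + 1.1 − 2.8 + 0.5 + 1.8)/11 = 0.0364
Numerator Σ_{t=1}^{9}(x_t−x̄)(x_{t+2}−x̄) = -17.1654
Denominator Σ(x_t−x̄)² = 33.3855
r_2 = -17.1654 / 33.3855 = -0.514

-0.514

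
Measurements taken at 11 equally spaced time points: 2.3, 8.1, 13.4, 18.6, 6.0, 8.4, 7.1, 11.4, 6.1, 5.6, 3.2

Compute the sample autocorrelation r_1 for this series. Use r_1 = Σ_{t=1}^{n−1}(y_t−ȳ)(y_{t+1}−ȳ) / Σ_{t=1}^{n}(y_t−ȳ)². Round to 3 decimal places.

Mean ȳ = (2.3 + 8.1 + 13.4 + 18.6 + 6.0 + 8.4 + 7.1 + 11.4 + 6.1 + 5.6 + 3.2)/11 = 8.2000
Numerator Σ_{t=1}^{10}(y_t−ȳ)(y_{t+1}−ȳ) = 38.8300
Denominator Σ(y_t−ȳ)² = 222.5200
r_1 = 38.8300 / 222.5200 = 0.175

0.175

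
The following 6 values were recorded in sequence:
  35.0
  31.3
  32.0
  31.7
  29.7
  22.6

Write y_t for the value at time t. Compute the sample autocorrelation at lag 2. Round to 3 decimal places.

-0.031

Mean ȳ = (35.0 + 31.3 + 32.0 + 31.7 + 29.7 + 22.6)/6 = 30.3833
Σ(y_t−ȳ)(y_{t+2}−ȳ) = (7.4636) + (1.2069) + (-1.1047) + (-10.2481) = -2.6822
Denominator Σ(y_t−ȳ)² = 87.5483
r_2 = -2.6822 / 87.5483 = -0.031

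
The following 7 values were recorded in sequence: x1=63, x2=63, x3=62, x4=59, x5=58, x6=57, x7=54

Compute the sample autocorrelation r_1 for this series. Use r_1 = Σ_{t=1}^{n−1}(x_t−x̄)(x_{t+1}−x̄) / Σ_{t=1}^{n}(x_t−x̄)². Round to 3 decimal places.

Mean x̄ = (63 + 63 + 62 + 59 + 58 + 57 + 54)/7 = 59.4286
Deviations from mean: 3.5714, 3.5714, 2.5714, -0.4286, -1.4286, -2.4286, -5.4286
Numerator Σ_{t=1}^{6}(x_t−x̄)(x_{t+1}−x̄) = 38.1020
Denominator Σ(x_t−x̄)² = 69.7143
r_1 = 38.1020 / 69.7143 = 0.547

0.547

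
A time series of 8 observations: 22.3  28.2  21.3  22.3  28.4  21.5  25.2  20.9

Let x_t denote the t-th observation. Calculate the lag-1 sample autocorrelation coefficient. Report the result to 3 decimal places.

Mean x̄ = (22.3 + 28.2 + 21.3 + 22.3 + 28.4 + 21.5 + 25.2 + 20.9)/8 = 23.7625
Numerator Σ_{t=1}^{7}(x_t−x̄)(x_{t+1}−x̄) = -38.4577
Denominator Σ(x_t−x̄)² = 66.9188
r_1 = -38.4577 / 66.9188 = -0.575

-0.575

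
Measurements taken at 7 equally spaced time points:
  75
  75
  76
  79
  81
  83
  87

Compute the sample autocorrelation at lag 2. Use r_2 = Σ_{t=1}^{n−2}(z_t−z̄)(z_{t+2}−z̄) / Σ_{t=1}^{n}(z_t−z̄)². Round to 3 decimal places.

Mean z̄ = (75 + 75 + 76 + 79 + 81 + 83 + 87)/7 = 79.4286
Deviations from mean: -4.4286, -4.4286, -3.4286, -0.4286, 1.5714, 3.5714, 7.5714
Σ(z_t−z̄)(z_{t+2}−z̄) = (15.1837) + (1.8980) + (-5.3878) + (-1.5306) + (11.8980) = 22.0612
Denominator Σ(z_t−z̄)² = 123.7143
r_2 = 22.0612 / 123.7143 = 0.178

0.178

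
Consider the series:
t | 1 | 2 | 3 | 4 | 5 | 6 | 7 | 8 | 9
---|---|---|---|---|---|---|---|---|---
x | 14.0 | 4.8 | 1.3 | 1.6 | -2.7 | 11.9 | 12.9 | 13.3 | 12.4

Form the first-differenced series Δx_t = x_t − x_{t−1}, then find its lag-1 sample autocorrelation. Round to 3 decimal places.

First differences Δx: -9.2, -3.5, 0.3, -4.3, 14.6, 1.0, 0.4, -0.9
Mean of differences = -0.2000
Numerator Σ(Δx_t−Δx̄)(Δx_{t+1}−Δx̄) = -16.6200
Denominator Σ(Δx_t−Δx̄)² = 330.2800
r_1(Δx) = -16.6200 / 330.2800 = -0.050

-0.050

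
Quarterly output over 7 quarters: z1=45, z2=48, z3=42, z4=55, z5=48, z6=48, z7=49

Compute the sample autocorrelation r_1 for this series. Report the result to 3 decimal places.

-0.441

Mean z̄ = (45 + 48 + 42 + 55 + 48 + 48 + 49)/7 = 47.8571
Deviations from mean: -2.8571, 0.1429, -5.8571, 7.1429, 0.1429, 0.1429, 1.1429
Numerator Σ_{t=1}^{6}(z_t−z̄)(z_{t+1}−z̄) = -41.8776
Denominator Σ(z_t−z̄)² = 94.8571
r_1 = -41.8776 / 94.8571 = -0.441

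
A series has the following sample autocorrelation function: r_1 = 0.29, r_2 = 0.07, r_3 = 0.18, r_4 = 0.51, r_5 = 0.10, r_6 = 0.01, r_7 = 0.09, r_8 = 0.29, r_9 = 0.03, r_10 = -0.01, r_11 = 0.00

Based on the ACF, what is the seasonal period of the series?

4

The largest autocorrelation is r_4 = 0.51; the remaining lags stay at or below 0.29. The elevated value at lag 1 (0.29), dropping to 0.07 at lag 2, reflects decaying short-term dependence rather than seasonality.
The dominant spike at lag 4 indicates a seasonal period of 4.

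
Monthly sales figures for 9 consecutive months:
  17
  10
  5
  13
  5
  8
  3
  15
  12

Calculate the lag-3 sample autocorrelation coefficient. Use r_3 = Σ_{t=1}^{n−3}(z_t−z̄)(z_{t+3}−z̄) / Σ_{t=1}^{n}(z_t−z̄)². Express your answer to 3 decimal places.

Mean z̄ = (17 + 10 + 5 + 13 + 5 + 8 + 3 + 15 + 12)/9 = 9.7778
Numerator Σ_{t=1}^{6}(z_t−z̄)(z_{t+3}−z̄) = -20.0370
Denominator Σ(z_t−z̄)² = 189.5556
r_3 = -20.0370 / 189.5556 = -0.106

-0.106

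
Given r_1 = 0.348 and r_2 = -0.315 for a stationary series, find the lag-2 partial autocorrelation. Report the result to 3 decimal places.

-0.496

φ_{22} = (r_2 − r_1²) / (1 − r_1²)
r_1² = (0.348)² = 0.121104
Numerator = -0.315 − 0.1211 = -0.4361; denominator = 1 − 0.1211 = 0.8789
φ_{22} = -0.4361 / 0.8789 = -0.496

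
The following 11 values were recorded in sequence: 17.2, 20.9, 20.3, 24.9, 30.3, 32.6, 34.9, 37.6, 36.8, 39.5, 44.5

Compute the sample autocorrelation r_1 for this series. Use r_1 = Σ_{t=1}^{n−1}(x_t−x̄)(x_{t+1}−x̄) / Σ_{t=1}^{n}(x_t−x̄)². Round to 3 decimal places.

0.693

Mean x̄ = (17.2 + 20.9 + 20.3 + 24.9 + 30.3 + 32.6 + 34.9 + 37.6 + 36.8 + 39.5 + 44.5)/11 = 30.8636
Numerator Σ_{t=1}^{10}(x_t−x̄)(x_{t+1}−x̄) = 549.9978
Denominator Σ(x_t−x̄)² = 793.9055
r_1 = 549.9978 / 793.9055 = 0.693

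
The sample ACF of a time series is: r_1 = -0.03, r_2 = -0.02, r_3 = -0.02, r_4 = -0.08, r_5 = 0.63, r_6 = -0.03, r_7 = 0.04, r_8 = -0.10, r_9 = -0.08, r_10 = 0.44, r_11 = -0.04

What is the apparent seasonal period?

5

The largest autocorrelation is r_5 = 0.63, with a weaker echo at lag 10 (0.44); the remaining lags stay at or below 0.04.
The dominant spike at lag 5 indicates a seasonal period of 5.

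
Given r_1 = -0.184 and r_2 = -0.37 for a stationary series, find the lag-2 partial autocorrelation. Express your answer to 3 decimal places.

φ_{22} = (r_2 − r_1²) / (1 − r_1²)
r_1² = (-0.184)² = 0.033856
Numerator = -0.37 − 0.0339 = -0.4039; denominator = 1 − 0.0339 = 0.9661
φ_{22} = -0.4039 / 0.9661 = -0.418

-0.418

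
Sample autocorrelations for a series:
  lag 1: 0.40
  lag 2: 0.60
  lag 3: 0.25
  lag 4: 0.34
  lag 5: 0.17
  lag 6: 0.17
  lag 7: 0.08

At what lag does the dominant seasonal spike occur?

The largest autocorrelation is r_2 = 0.60; the remaining lags stay at or below 0.40.
The dominant spike at lag 2 indicates a seasonal period of 2.

2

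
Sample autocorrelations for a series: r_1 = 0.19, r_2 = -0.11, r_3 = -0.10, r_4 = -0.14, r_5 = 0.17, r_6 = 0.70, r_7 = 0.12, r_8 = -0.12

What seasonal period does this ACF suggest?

6

The largest autocorrelation is r_6 = 0.70; the remaining lags stay at or below 0.19.
The dominant spike at lag 6 indicates a seasonal period of 6.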